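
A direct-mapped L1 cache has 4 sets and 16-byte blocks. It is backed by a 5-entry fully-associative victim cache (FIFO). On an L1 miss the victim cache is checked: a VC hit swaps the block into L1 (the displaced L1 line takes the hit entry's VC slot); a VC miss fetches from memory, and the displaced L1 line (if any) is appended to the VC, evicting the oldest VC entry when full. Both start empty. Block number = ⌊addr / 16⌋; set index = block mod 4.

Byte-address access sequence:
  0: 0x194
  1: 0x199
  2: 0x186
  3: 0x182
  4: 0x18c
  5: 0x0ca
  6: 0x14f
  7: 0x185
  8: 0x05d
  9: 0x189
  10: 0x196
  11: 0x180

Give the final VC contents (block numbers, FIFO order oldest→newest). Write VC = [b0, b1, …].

VC = [20, 12, 5]

  [0] addr=0x194 blk=25 s=1: MISS | VC []
  [1] addr=0x199 blk=25 s=1: L1-HIT | VC []
  [2] addr=0x186 blk=24 s=0: MISS | VC []
  [3] addr=0x182 blk=24 s=0: L1-HIT | VC []
  [4] addr=0x18c blk=24 s=0: L1-HIT | VC []
  [5] addr=0xca blk=12 s=0: MISS | VC [24]
  [6] addr=0x14f blk=20 s=0: MISS | VC [24, 12]
  [7] addr=0x185 blk=24 s=0: VC-HIT | VC [20, 12]
  [8] addr=0x5d blk=5 s=1: MISS | VC [20, 12, 25]
  [9] addr=0x189 blk=24 s=0: L1-HIT | VC [20, 12, 25]
  [10] addr=0x196 blk=25 s=1: VC-HIT | VC [20, 12, 5]
  [11] addr=0x180 blk=24 s=0: L1-HIT | VC [20, 12, 5]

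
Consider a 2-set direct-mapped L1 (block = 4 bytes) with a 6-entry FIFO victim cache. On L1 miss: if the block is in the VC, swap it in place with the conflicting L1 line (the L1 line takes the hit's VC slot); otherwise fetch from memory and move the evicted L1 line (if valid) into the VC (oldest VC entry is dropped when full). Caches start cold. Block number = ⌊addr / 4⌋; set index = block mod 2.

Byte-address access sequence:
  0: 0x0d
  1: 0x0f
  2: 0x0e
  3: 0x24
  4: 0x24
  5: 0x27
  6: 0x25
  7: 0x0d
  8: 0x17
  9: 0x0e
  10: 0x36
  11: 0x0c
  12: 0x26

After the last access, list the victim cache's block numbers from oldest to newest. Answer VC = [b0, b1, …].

0: 0xd (blk 3, set 1) → MISS  vc=[]
1: 0xf (blk 3, set 1) → L1-HIT  vc=[]
2: 0xe (blk 3, set 1) → L1-HIT  vc=[]
3: 0x24 (blk 9, set 1) → MISS  vc=[3]
4: 0x24 (blk 9, set 1) → L1-HIT  vc=[3]
5: 0x27 (blk 9, set 1) → L1-HIT  vc=[3]
6: 0x25 (blk 9, set 1) → L1-HIT  vc=[3]
7: 0xd (blk 3, set 1) → VC-HIT  vc=[9]
8: 0x17 (blk 5, set 1) → MISS  vc=[9, 3]
9: 0xe (blk 3, set 1) → VC-HIT  vc=[9, 5]
10: 0x36 (blk 13, set 1) → MISS  vc=[9, 5, 3]
11: 0xc (blk 3, set 1) → VC-HIT  vc=[9, 5, 13]
12: 0x26 (blk 9, set 1) → VC-HIT  vc=[3, 5, 13]

VC = [3, 5, 13]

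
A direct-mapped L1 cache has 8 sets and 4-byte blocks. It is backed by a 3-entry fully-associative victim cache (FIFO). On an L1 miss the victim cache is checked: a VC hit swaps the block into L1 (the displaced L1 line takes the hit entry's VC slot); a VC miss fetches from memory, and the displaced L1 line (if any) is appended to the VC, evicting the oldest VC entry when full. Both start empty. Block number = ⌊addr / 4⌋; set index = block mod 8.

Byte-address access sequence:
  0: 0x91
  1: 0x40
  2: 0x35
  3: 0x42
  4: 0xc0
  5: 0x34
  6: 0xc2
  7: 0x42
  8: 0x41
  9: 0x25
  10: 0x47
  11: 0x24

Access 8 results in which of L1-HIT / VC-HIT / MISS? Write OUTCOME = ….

OUTCOME = L1-HIT

  [0] addr=0x91 blk=36 s=4: MISS | VC []
  [1] addr=0x40 blk=16 s=0: MISS | VC []
  [2] addr=0x35 blk=13 s=5: MISS | VC []
  [3] addr=0x42 blk=16 s=0: L1-HIT | VC []
  [4] addr=0xc0 blk=48 s=0: MISS | VC [16]
  [5] addr=0x34 blk=13 s=5: L1-HIT | VC [16]
  [6] addr=0xc2 blk=48 s=0: L1-HIT | VC [16]
  [7] addr=0x42 blk=16 s=0: VC-HIT | VC [48]
  [8] addr=0x41 blk=16 s=0: L1-HIT | VC [48]
  [9] addr=0x25 blk=9 s=1: MISS | VC [48]
  [10] addr=0x47 blk=17 s=1: MISS | VC [48, 9]
  [11] addr=0x24 blk=9 s=1: VC-HIT | VC [48, 17]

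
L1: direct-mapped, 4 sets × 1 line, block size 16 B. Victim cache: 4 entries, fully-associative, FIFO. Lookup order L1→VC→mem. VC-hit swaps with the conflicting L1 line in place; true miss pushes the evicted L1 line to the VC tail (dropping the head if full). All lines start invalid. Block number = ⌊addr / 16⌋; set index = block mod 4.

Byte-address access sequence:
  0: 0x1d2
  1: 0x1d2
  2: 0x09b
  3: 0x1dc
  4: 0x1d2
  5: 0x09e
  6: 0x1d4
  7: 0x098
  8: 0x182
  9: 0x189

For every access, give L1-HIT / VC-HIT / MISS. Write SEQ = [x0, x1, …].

SEQ = [MISS, L1-HIT, MISS, VC-HIT, L1-HIT, VC-HIT, VC-HIT, VC-HIT, MISS, L1-HIT]

0: 0x1d2 (blk 29, set 1) → MISS  vc=[]
1: 0x1d2 (blk 29, set 1) → L1-HIT  vc=[]
2: 0x9b (blk 9, set 1) → MISS  vc=[29]
3: 0x1dc (blk 29, set 1) → VC-HIT  vc=[9]
4: 0x1d2 (blk 29, set 1) → L1-HIT  vc=[9]
5: 0x9e (blk 9, set 1) → VC-HIT  vc=[29]
6: 0x1d4 (blk 29, set 1) → VC-HIT  vc=[9]
7: 0x98 (blk 9, set 1) → VC-HIT  vc=[29]
8: 0x182 (blk 24, set 0) → MISS  vc=[29]
9: 0x189 (blk 24, set 0) → L1-HIT  vc=[29]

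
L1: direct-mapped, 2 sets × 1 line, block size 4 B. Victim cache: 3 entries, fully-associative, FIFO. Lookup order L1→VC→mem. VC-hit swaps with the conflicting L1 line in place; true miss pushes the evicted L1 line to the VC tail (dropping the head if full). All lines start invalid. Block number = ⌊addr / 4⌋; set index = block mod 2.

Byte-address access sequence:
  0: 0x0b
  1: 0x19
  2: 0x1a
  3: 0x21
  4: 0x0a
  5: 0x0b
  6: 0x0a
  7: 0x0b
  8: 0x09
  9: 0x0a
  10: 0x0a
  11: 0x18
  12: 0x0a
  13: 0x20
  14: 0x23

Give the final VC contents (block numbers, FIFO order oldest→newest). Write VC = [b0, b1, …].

0: 0xb (blk 2, set 0) → MISS  vc=[]
1: 0x19 (blk 6, set 0) → MISS  vc=[2]
2: 0x1a (blk 6, set 0) → L1-HIT  vc=[2]
3: 0x21 (blk 8, set 0) → MISS  vc=[2, 6]
4: 0xa (blk 2, set 0) → VC-HIT  vc=[8, 6]
5: 0xb (blk 2, set 0) → L1-HIT  vc=[8, 6]
6: 0xa (blk 2, set 0) → L1-HIT  vc=[8, 6]
7: 0xb (blk 2, set 0) → L1-HIT  vc=[8, 6]
8: 0x9 (blk 2, set 0) → L1-HIT  vc=[8, 6]
9: 0xa (blk 2, set 0) → L1-HIT  vc=[8, 6]
10: 0xa (blk 2, set 0) → L1-HIT  vc=[8, 6]
11: 0x18 (blk 6, set 0) → VC-HIT  vc=[8, 2]
12: 0xa (blk 2, set 0) → VC-HIT  vc=[8, 6]
13: 0x20 (blk 8, set 0) → VC-HIT  vc=[2, 6]
14: 0x23 (blk 8, set 0) → L1-HIT  vc=[2, 6]

VC = [2, 6]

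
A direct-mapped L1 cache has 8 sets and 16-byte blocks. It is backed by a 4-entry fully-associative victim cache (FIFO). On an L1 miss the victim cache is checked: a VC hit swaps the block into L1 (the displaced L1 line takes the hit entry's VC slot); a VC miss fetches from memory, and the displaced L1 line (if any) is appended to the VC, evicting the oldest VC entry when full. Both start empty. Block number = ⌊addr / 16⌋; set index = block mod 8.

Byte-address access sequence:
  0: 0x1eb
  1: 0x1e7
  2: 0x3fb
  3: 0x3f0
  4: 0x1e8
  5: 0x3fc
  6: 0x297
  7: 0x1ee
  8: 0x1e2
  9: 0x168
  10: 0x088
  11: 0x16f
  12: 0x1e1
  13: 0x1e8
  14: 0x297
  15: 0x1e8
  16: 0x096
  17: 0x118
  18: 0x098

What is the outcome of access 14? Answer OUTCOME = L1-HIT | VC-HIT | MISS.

0: 0x1eb (blk 30, set 6) → MISS  vc=[]
1: 0x1e7 (blk 30, set 6) → L1-HIT  vc=[]
2: 0x3fb (blk 63, set 7) → MISS  vc=[]
3: 0x3f0 (blk 63, set 7) → L1-HIT  vc=[]
4: 0x1e8 (blk 30, set 6) → L1-HIT  vc=[]
5: 0x3fc (blk 63, set 7) → L1-HIT  vc=[]
6: 0x297 (blk 41, set 1) → MISS  vc=[]
7: 0x1ee (blk 30, set 6) → L1-HIT  vc=[]
8: 0x1e2 (blk 30, set 6) → L1-HIT  vc=[]
9: 0x168 (blk 22, set 6) → MISS  vc=[30]
10: 0x88 (blk 8, set 0) → MISS  vc=[30]
11: 0x16f (blk 22, set 6) → L1-HIT  vc=[30]
12: 0x1e1 (blk 30, set 6) → VC-HIT  vc=[22]
13: 0x1e8 (blk 30, set 6) → L1-HIT  vc=[22]
14: 0x297 (blk 41, set 1) → L1-HIT  vc=[22]
15: 0x1e8 (blk 30, set 6) → L1-HIT  vc=[22]
16: 0x96 (blk 9, set 1) → MISS  vc=[22, 41]
17: 0x118 (blk 17, set 1) → MISS  vc=[22, 41, 9]
18: 0x98 (blk 9, set 1) → VC-HIT  vc=[22, 41, 17]

OUTCOME = L1-HIT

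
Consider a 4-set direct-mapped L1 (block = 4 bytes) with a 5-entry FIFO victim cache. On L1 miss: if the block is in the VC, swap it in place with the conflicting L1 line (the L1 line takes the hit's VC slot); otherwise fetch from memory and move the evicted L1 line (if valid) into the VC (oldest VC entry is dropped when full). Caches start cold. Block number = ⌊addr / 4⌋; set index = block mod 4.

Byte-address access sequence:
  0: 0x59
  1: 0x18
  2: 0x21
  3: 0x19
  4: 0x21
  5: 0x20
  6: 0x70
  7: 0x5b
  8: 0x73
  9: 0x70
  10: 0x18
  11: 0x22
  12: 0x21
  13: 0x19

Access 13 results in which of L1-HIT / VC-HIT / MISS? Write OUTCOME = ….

OUTCOME = L1-HIT

0: 0x59 (blk 22, set 2) → MISS  vc=[]
1: 0x18 (blk 6, set 2) → MISS  vc=[22]
2: 0x21 (blk 8, set 0) → MISS  vc=[22]
3: 0x19 (blk 6, set 2) → L1-HIT  vc=[22]
4: 0x21 (blk 8, set 0) → L1-HIT  vc=[22]
5: 0x20 (blk 8, set 0) → L1-HIT  vc=[22]
6: 0x70 (blk 28, set 0) → MISS  vc=[22, 8]
7: 0x5b (blk 22, set 2) → VC-HIT  vc=[6, 8]
8: 0x73 (blk 28, set 0) → L1-HIT  vc=[6, 8]
9: 0x70 (blk 28, set 0) → L1-HIT  vc=[6, 8]
10: 0x18 (blk 6, set 2) → VC-HIT  vc=[22, 8]
11: 0x22 (blk 8, set 0) → VC-HIT  vc=[22, 28]
12: 0x21 (blk 8, set 0) → L1-HIT  vc=[22, 28]
13: 0x19 (blk 6, set 2) → L1-HIT  vc=[22, 28]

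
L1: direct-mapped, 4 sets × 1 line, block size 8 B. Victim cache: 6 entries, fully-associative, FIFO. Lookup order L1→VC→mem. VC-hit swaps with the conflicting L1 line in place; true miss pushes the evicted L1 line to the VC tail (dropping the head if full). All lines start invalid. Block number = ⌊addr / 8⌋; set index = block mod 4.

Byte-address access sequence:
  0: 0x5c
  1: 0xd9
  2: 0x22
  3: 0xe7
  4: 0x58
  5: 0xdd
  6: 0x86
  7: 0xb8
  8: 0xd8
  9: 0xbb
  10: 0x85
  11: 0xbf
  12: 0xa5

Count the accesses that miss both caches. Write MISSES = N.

MISSES = 7

#0 0x5c→b11/s3 MISS; vc=[]
#1 0xd9→b27/s3 MISS; vc=[11]
#2 0x22→b4/s0 MISS; vc=[11]
#3 0xe7→b28/s0 MISS; vc=[11,4]
#4 0x58→b11/s3 VC-HIT; vc=[27,4]
#5 0xdd→b27/s3 VC-HIT; vc=[11,4]
#6 0x86→b16/s0 MISS; vc=[11,4,28]
#7 0xb8→b23/s3 MISS; vc=[11,4,28,27]
#8 0xd8→b27/s3 VC-HIT; vc=[11,4,28,23]
#9 0xbb→b23/s3 VC-HIT; vc=[11,4,28,27]
#10 0x85→b16/s0 L1-HIT; vc=[11,4,28,27]
#11 0xbf→b23/s3 L1-HIT; vc=[11,4,28,27]
#12 0xa5→b20/s0 MISS; vc=[11,4,28,27,16]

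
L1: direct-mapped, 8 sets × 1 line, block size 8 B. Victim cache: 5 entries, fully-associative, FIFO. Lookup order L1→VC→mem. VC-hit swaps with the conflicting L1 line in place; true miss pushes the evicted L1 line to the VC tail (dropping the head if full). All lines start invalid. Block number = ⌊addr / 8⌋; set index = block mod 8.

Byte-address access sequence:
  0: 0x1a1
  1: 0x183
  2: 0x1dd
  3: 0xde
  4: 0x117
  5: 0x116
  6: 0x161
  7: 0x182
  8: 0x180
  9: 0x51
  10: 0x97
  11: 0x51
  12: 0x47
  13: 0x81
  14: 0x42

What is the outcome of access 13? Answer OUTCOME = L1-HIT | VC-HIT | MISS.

OUTCOME = MISS

0: 0x1a1 (blk 52, set 4) → MISS  vc=[]
1: 0x183 (blk 48, set 0) → MISS  vc=[]
2: 0x1dd (blk 59, set 3) → MISS  vc=[]
3: 0xde (blk 27, set 3) → MISS  vc=[59]
4: 0x117 (blk 34, set 2) → MISS  vc=[59]
5: 0x116 (blk 34, set 2) → L1-HIT  vc=[59]
6: 0x161 (blk 44, set 4) → MISS  vc=[59, 52]
7: 0x182 (blk 48, set 0) → L1-HIT  vc=[59, 52]
8: 0x180 (blk 48, set 0) → L1-HIT  vc=[59, 52]
9: 0x51 (blk 10, set 2) → MISS  vc=[59, 52, 34]
10: 0x97 (blk 18, set 2) → MISS  vc=[59, 52, 34, 10]
11: 0x51 (blk 10, set 2) → VC-HIT  vc=[59, 52, 34, 18]
12: 0x47 (blk 8, set 0) → MISS  vc=[59, 52, 34, 18, 48]
13: 0x81 (blk 16, set 0) → MISS  vc=[52, 34, 18, 48, 8]
14: 0x42 (blk 8, set 0) → VC-HIT  vc=[52, 34, 18, 48, 16]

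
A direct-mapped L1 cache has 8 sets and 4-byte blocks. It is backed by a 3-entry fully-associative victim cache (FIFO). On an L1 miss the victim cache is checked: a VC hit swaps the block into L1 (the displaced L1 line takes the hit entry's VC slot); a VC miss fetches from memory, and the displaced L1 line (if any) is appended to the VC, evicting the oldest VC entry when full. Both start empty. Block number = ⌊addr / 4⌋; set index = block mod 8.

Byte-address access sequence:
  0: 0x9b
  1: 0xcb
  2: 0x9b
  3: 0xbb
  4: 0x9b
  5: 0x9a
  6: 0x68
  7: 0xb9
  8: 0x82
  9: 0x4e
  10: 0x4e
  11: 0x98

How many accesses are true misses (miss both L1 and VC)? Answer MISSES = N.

0: 0x9b (blk 38, set 6) → MISS  vc=[]
1: 0xcb (blk 50, set 2) → MISS  vc=[]
2: 0x9b (blk 38, set 6) → L1-HIT  vc=[]
3: 0xbb (blk 46, set 6) → MISS  vc=[38]
4: 0x9b (blk 38, set 6) → VC-HIT  vc=[46]
5: 0x9a (blk 38, set 6) → L1-HIT  vc=[46]
6: 0x68 (blk 26, set 2) → MISS  vc=[46, 50]
7: 0xb9 (blk 46, set 6) → VC-HIT  vc=[38, 50]
8: 0x82 (blk 32, set 0) → MISS  vc=[38, 50]
9: 0x4e (blk 19, set 3) → MISS  vc=[38, 50]
10: 0x4e (blk 19, set 3) → L1-HIT  vc=[38, 50]
11: 0x98 (blk 38, set 6) → VC-HIT  vc=[46, 50]

MISSES = 6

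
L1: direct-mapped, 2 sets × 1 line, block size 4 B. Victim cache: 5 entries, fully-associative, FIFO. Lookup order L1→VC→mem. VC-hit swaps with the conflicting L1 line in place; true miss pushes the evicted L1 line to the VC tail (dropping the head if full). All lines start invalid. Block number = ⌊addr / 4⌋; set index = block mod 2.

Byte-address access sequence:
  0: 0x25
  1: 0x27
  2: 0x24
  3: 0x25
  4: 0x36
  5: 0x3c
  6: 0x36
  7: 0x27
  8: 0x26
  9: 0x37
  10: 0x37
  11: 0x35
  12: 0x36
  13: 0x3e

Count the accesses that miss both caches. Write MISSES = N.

MISSES = 3

  [0] addr=0x25 blk=9 s=1: MISS | VC []
  [1] addr=0x27 blk=9 s=1: L1-HIT | VC []
  [2] addr=0x24 blk=9 s=1: L1-HIT | VC []
  [3] addr=0x25 blk=9 s=1: L1-HIT | VC []
  [4] addr=0x36 blk=13 s=1: MISS | VC [9]
  [5] addr=0x3c blk=15 s=1: MISS | VC [9, 13]
  [6] addr=0x36 blk=13 s=1: VC-HIT | VC [9, 15]
  [7] addr=0x27 blk=9 s=1: VC-HIT | VC [13, 15]
  [8] addr=0x26 blk=9 s=1: L1-HIT | VC [13, 15]
  [9] addr=0x37 blk=13 s=1: VC-HIT | VC [9, 15]
  [10] addr=0x37 blk=13 s=1: L1-HIT | VC [9, 15]
  [11] addr=0x35 blk=13 s=1: L1-HIT | VC [9, 15]
  [12] addr=0x36 blk=13 s=1: L1-HIT | VC [9, 15]
  [13] addr=0x3e blk=15 s=1: VC-HIT | VC [9, 13]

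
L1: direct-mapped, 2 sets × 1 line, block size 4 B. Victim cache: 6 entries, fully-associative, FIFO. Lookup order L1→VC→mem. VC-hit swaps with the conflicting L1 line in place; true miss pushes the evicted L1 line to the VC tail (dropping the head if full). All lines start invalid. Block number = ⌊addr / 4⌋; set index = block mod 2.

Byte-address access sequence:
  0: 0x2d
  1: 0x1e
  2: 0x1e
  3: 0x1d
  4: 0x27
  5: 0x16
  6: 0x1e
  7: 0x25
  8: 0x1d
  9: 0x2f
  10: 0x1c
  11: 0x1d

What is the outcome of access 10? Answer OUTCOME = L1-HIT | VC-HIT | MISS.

OUTCOME = VC-HIT

#0 0x2d→b11/s1 MISS; vc=[]
#1 0x1e→b7/s1 MISS; vc=[11]
#2 0x1e→b7/s1 L1-HIT; vc=[11]
#3 0x1d→b7/s1 L1-HIT; vc=[11]
#4 0x27→b9/s1 MISS; vc=[11,7]
#5 0x16→b5/s1 MISS; vc=[11,7,9]
#6 0x1e→b7/s1 VC-HIT; vc=[11,5,9]
#7 0x25→b9/s1 VC-HIT; vc=[11,5,7]
#8 0x1d→b7/s1 VC-HIT; vc=[11,5,9]
#9 0x2f→b11/s1 VC-HIT; vc=[7,5,9]
#10 0x1c→b7/s1 VC-HIT; vc=[11,5,9]
#11 0x1d→b7/s1 L1-HIT; vc=[11,5,9]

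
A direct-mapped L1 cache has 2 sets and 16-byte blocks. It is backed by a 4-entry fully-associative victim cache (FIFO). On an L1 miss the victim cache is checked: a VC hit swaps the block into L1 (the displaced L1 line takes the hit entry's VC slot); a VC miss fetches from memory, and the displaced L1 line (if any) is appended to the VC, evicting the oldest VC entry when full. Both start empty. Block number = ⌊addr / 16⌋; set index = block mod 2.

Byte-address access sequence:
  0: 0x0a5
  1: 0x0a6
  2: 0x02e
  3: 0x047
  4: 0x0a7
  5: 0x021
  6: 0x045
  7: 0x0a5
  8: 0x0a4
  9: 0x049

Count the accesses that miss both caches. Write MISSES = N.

  [0] addr=0xa5 blk=10 s=0: MISS | VC []
  [1] addr=0xa6 blk=10 s=0: L1-HIT | VC []
  [2] addr=0x2e blk=2 s=0: MISS | VC [10]
  [3] addr=0x47 blk=4 s=0: MISS | VC [10, 2]
  [4] addr=0xa7 blk=10 s=0: VC-HIT | VC [4, 2]
  [5] addr=0x21 blk=2 s=0: VC-HIT | VC [4, 10]
  [6] addr=0x45 blk=4 s=0: VC-HIT | VC [2, 10]
  [7] addr=0xa5 blk=10 s=0: VC-HIT | VC [2, 4]
  [8] addr=0xa4 blk=10 s=0: L1-HIT | VC [2, 4]
  [9] addr=0x49 blk=4 s=0: VC-HIT | VC [2, 10]

MISSES = 3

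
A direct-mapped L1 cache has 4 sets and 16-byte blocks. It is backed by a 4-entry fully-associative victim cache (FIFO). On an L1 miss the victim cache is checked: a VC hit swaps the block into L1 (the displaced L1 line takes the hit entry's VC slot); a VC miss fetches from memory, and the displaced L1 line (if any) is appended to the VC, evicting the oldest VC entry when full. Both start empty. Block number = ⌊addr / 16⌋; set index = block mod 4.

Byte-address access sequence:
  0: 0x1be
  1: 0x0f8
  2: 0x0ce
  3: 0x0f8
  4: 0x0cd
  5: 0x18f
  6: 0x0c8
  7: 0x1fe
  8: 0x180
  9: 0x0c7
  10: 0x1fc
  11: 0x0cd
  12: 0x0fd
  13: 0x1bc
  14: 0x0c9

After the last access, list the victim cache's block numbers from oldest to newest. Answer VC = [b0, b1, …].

#0 0x1be→b27/s3 MISS; vc=[]
#1 0xf8→b15/s3 MISS; vc=[27]
#2 0xce→b12/s0 MISS; vc=[27]
#3 0xf8→b15/s3 L1-HIT; vc=[27]
#4 0xcd→b12/s0 L1-HIT; vc=[27]
#5 0x18f→b24/s0 MISS; vc=[27,12]
#6 0xc8→b12/s0 VC-HIT; vc=[27,24]
#7 0x1fe→b31/s3 MISS; vc=[27,24,15]
#8 0x180→b24/s0 VC-HIT; vc=[27,12,15]
#9 0xc7→b12/s0 VC-HIT; vc=[27,24,15]
#10 0x1fc→b31/s3 L1-HIT; vc=[27,24,15]
#11 0xcd→b12/s0 L1-HIT; vc=[27,24,15]
#12 0xfd→b15/s3 VC-HIT; vc=[27,24,31]
#13 0x1bc→b27/s3 VC-HIT; vc=[15,24,31]
#14 0xc9→b12/s0 L1-HIT; vc=[15,24,31]

VC = [15, 24, 31]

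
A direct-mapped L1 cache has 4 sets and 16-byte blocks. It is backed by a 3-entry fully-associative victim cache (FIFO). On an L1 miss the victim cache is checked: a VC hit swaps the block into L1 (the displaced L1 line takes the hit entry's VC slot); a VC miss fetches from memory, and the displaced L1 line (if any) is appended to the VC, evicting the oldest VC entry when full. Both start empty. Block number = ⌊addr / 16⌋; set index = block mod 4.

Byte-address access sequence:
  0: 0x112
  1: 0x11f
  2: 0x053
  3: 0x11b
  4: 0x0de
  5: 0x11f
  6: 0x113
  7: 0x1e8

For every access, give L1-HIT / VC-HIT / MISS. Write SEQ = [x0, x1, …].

SEQ = [MISS, L1-HIT, MISS, VC-HIT, MISS, VC-HIT, L1-HIT, MISS]

0: 0x112 (blk 17, set 1) → MISS  vc=[]
1: 0x11f (blk 17, set 1) → L1-HIT  vc=[]
2: 0x53 (blk 5, set 1) → MISS  vc=[17]
3: 0x11b (blk 17, set 1) → VC-HIT  vc=[5]
4: 0xde (blk 13, set 1) → MISS  vc=[5, 17]
5: 0x11f (blk 17, set 1) → VC-HIT  vc=[5, 13]
6: 0x113 (blk 17, set 1) → L1-HIT  vc=[5, 13]
7: 0x1e8 (blk 30, set 2) → MISS  vc=[5, 13]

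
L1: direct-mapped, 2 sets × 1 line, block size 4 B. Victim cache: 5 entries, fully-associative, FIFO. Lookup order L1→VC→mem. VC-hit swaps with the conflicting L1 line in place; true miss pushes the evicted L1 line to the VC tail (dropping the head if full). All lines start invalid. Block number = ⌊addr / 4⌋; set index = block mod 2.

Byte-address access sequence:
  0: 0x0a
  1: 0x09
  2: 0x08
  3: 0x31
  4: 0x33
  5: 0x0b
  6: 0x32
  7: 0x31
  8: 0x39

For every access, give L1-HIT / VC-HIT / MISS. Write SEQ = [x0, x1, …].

0: 0xa (blk 2, set 0) → MISS  vc=[]
1: 0x9 (blk 2, set 0) → L1-HIT  vc=[]
2: 0x8 (blk 2, set 0) → L1-HIT  vc=[]
3: 0x31 (blk 12, set 0) → MISS  vc=[2]
4: 0x33 (blk 12, set 0) → L1-HIT  vc=[2]
5: 0xb (blk 2, set 0) → VC-HIT  vc=[12]
6: 0x32 (blk 12, set 0) → VC-HIT  vc=[2]
7: 0x31 (blk 12, set 0) → L1-HIT  vc=[2]
8: 0x39 (blk 14, set 0) → MISS  vc=[2, 12]

SEQ = [MISS, L1-HIT, L1-HIT, MISS, L1-HIT, VC-HIT, VC-HIT, L1-HIT, MISS]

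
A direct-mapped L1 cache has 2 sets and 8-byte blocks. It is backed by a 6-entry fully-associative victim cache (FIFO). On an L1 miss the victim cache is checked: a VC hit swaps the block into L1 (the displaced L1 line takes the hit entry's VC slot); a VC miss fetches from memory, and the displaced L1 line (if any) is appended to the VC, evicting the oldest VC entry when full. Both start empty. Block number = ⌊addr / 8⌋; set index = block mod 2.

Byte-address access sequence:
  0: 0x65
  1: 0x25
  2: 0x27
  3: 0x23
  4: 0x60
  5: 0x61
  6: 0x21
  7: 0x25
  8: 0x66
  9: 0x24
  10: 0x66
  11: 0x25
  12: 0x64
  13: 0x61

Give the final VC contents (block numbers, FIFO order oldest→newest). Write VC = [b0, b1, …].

VC = [4]

0: 0x65 (blk 12, set 0) → MISS  vc=[]
1: 0x25 (blk 4, set 0) → MISS  vc=[12]
2: 0x27 (blk 4, set 0) → L1-HIT  vc=[12]
3: 0x23 (blk 4, set 0) → L1-HIT  vc=[12]
4: 0x60 (blk 12, set 0) → VC-HIT  vc=[4]
5: 0x61 (blk 12, set 0) → L1-HIT  vc=[4]
6: 0x21 (blk 4, set 0) → VC-HIT  vc=[12]
7: 0x25 (blk 4, set 0) → L1-HIT  vc=[12]
8: 0x66 (blk 12, set 0) → VC-HIT  vc=[4]
9: 0x24 (blk 4, set 0) → VC-HIT  vc=[12]
10: 0x66 (blk 12, set 0) → VC-HIT  vc=[4]
11: 0x25 (blk 4, set 0) → VC-HIT  vc=[12]
12: 0x64 (blk 12, set 0) → VC-HIT  vc=[4]
13: 0x61 (blk 12, set 0) → L1-HIT  vc=[4]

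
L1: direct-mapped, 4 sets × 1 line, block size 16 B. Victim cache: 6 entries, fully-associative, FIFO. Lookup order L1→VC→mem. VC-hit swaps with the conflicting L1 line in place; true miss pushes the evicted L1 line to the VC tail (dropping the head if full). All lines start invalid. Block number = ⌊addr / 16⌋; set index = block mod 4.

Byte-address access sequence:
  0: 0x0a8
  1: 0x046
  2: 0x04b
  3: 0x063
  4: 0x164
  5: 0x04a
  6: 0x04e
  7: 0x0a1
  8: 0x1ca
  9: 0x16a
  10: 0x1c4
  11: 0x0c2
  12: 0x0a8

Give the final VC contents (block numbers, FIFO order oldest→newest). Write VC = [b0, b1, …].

#0 0xa8→b10/s2 MISS; vc=[]
#1 0x46→b4/s0 MISS; vc=[]
#2 0x4b→b4/s0 L1-HIT; vc=[]
#3 0x63→b6/s2 MISS; vc=[10]
#4 0x164→b22/s2 MISS; vc=[10,6]
#5 0x4a→b4/s0 L1-HIT; vc=[10,6]
#6 0x4e→b4/s0 L1-HIT; vc=[10,6]
#7 0xa1→b10/s2 VC-HIT; vc=[22,6]
#8 0x1ca→b28/s0 MISS; vc=[22,6,4]
#9 0x16a→b22/s2 VC-HIT; vc=[10,6,4]
#10 0x1c4→b28/s0 L1-HIT; vc=[10,6,4]
#11 0xc2→b12/s0 MISS; vc=[10,6,4,28]
#12 0xa8→b10/s2 VC-HIT; vc=[22,6,4,28]

VC = [22, 6, 4, 28]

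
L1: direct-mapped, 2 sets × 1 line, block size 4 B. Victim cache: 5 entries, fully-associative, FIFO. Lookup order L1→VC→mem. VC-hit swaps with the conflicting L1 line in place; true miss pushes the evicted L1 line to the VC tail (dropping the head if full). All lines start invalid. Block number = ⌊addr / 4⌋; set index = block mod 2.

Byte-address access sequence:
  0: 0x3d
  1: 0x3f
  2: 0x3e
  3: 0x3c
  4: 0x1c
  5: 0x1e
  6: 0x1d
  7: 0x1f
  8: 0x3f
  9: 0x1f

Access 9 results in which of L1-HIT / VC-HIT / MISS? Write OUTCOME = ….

OUTCOME = VC-HIT

  [0] addr=0x3d blk=15 s=1: MISS | VC []
  [1] addr=0x3f blk=15 s=1: L1-HIT | VC []
  [2] addr=0x3e blk=15 s=1: L1-HIT | VC []
  [3] addr=0x3c blk=15 s=1: L1-HIT | VC []
  [4] addr=0x1c blk=7 s=1: MISS | VC [15]
  [5] addr=0x1e blk=7 s=1: L1-HIT | VC [15]
  [6] addr=0x1d blk=7 s=1: L1-HIT | VC [15]
  [7] addr=0x1f blk=7 s=1: L1-HIT | VC [15]
  [8] addr=0x3f blk=15 s=1: VC-HIT | VC [7]
  [9] addr=0x1f blk=7 s=1: VC-HIT | VC [15]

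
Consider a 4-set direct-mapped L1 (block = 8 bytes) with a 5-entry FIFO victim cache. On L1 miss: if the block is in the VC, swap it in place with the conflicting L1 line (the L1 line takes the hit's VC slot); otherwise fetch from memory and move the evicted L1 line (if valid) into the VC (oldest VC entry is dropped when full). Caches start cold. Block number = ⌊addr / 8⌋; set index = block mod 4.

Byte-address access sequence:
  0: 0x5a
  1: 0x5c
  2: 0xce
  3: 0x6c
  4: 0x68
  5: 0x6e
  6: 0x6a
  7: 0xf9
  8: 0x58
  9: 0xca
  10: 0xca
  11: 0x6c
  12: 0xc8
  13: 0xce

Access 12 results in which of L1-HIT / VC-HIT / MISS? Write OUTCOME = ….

OUTCOME = VC-HIT

#0 0x5a→b11/s3 MISS; vc=[]
#1 0x5c→b11/s3 L1-HIT; vc=[]
#2 0xce→b25/s1 MISS; vc=[]
#3 0x6c→b13/s1 MISS; vc=[25]
#4 0x68→b13/s1 L1-HIT; vc=[25]
#5 0x6e→b13/s1 L1-HIT; vc=[25]
#6 0x6a→b13/s1 L1-HIT; vc=[25]
#7 0xf9→b31/s3 MISS; vc=[25,11]
#8 0x58→b11/s3 VC-HIT; vc=[25,31]
#9 0xca→b25/s1 VC-HIT; vc=[13,31]
#10 0xca→b25/s1 L1-HIT; vc=[13,31]
#11 0x6c→b13/s1 VC-HIT; vc=[25,31]
#12 0xc8→b25/s1 VC-HIT; vc=[13,31]
#13 0xce→b25/s1 L1-HIT; vc=[13,31]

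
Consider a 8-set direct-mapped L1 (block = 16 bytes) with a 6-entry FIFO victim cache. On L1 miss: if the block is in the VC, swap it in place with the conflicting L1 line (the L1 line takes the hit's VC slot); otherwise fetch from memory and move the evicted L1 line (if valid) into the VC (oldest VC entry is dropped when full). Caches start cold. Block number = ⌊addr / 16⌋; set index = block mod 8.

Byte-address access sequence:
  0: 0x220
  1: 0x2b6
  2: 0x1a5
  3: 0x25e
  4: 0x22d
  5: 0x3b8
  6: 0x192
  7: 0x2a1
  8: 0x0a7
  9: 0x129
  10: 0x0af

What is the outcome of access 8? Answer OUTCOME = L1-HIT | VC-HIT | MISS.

OUTCOME = MISS

#0 0x220→b34/s2 MISS; vc=[]
#1 0x2b6→b43/s3 MISS; vc=[]
#2 0x1a5→b26/s2 MISS; vc=[34]
#3 0x25e→b37/s5 MISS; vc=[34]
#4 0x22d→b34/s2 VC-HIT; vc=[26]
#5 0x3b8→b59/s3 MISS; vc=[26,43]
#6 0x192→b25/s1 MISS; vc=[26,43]
#7 0x2a1→b42/s2 MISS; vc=[26,43,34]
#8 0xa7→b10/s2 MISS; vc=[26,43,34,42]
#9 0x129→b18/s2 MISS; vc=[26,43,34,42,10]
#10 0xaf→b10/s2 VC-HIT; vc=[26,43,34,42,18]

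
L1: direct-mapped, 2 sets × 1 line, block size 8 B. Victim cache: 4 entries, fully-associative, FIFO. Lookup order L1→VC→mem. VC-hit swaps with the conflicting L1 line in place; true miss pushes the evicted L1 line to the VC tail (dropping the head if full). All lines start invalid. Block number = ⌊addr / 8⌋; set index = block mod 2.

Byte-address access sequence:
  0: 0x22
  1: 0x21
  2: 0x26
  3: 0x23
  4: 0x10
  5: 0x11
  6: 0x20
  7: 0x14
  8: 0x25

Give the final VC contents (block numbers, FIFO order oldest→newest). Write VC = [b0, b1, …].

VC = [2]

0: 0x22 (blk 4, set 0) → MISS  vc=[]
1: 0x21 (blk 4, set 0) → L1-HIT  vc=[]
2: 0x26 (blk 4, set 0) → L1-HIT  vc=[]
3: 0x23 (blk 4, set 0) → L1-HIT  vc=[]
4: 0x10 (blk 2, set 0) → MISS  vc=[4]
5: 0x11 (blk 2, set 0) → L1-HIT  vc=[4]
6: 0x20 (blk 4, set 0) → VC-HIT  vc=[2]
7: 0x14 (blk 2, set 0) → VC-HIT  vc=[4]
8: 0x25 (blk 4, set 0) → VC-HIT  vc=[2]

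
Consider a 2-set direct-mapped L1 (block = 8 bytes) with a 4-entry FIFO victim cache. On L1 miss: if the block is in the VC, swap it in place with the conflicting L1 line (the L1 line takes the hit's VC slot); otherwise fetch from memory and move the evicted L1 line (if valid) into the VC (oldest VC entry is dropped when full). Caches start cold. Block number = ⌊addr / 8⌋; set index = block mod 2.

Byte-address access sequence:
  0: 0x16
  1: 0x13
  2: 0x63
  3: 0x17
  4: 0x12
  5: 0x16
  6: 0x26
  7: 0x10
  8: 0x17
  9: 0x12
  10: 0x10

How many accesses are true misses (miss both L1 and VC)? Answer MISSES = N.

#0 0x16→b2/s0 MISS; vc=[]
#1 0x13→b2/s0 L1-HIT; vc=[]
#2 0x63→b12/s0 MISS; vc=[2]
#3 0x17→b2/s0 VC-HIT; vc=[12]
#4 0x12→b2/s0 L1-HIT; vc=[12]
#5 0x16→b2/s0 L1-HIT; vc=[12]
#6 0x26→b4/s0 MISS; vc=[12,2]
#7 0x10→b2/s0 VC-HIT; vc=[12,4]
#8 0x17→b2/s0 L1-HIT; vc=[12,4]
#9 0x12→b2/s0 L1-HIT; vc=[12,4]
#10 0x10→b2/s0 L1-HIT; vc=[12,4]

MISSES = 3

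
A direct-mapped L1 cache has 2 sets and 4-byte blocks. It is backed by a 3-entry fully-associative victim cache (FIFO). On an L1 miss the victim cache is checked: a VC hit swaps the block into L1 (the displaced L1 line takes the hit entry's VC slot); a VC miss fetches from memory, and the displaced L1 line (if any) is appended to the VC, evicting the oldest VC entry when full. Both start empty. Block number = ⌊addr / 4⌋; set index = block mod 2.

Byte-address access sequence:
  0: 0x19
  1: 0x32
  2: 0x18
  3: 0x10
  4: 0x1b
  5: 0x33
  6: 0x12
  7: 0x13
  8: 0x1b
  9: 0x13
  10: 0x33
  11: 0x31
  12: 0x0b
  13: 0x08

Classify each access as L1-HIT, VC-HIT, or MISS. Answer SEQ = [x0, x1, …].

SEQ = [MISS, MISS, VC-HIT, MISS, VC-HIT, VC-HIT, VC-HIT, L1-HIT, VC-HIT, VC-HIT, VC-HIT, L1-HIT, MISS, L1-HIT]

#0 0x19→b6/s0 MISS; vc=[]
#1 0x32→b12/s0 MISS; vc=[6]
#2 0x18→b6/s0 VC-HIT; vc=[12]
#3 0x10→b4/s0 MISS; vc=[12,6]
#4 0x1b→b6/s0 VC-HIT; vc=[12,4]
#5 0x33→b12/s0 VC-HIT; vc=[6,4]
#6 0x12→b4/s0 VC-HIT; vc=[6,12]
#7 0x13→b4/s0 L1-HIT; vc=[6,12]
#8 0x1b→b6/s0 VC-HIT; vc=[4,12]
#9 0x13→b4/s0 VC-HIT; vc=[6,12]
#10 0x33→b12/s0 VC-HIT; vc=[6,4]
#11 0x31→b12/s0 L1-HIT; vc=[6,4]
#12 0xb→b2/s0 MISS; vc=[6,4,12]
#13 0x8→b2/s0 L1-HIT; vc=[6,4,12]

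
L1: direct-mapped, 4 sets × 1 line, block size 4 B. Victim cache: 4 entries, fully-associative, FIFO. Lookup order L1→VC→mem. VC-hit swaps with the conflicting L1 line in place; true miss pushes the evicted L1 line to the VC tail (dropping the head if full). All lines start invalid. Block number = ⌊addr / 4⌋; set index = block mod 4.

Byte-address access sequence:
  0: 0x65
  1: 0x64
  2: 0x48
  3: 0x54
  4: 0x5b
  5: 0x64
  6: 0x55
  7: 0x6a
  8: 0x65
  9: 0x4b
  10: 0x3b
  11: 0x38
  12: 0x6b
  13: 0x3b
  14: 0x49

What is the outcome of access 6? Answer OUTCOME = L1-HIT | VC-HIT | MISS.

#0 0x65→b25/s1 MISS; vc=[]
#1 0x64→b25/s1 L1-HIT; vc=[]
#2 0x48→b18/s2 MISS; vc=[]
#3 0x54→b21/s1 MISS; vc=[25]
#4 0x5b→b22/s2 MISS; vc=[25,18]
#5 0x64→b25/s1 VC-HIT; vc=[21,18]
#6 0x55→b21/s1 VC-HIT; vc=[25,18]
#7 0x6a→b26/s2 MISS; vc=[25,18,22]
#8 0x65→b25/s1 VC-HIT; vc=[21,18,22]
#9 0x4b→b18/s2 VC-HIT; vc=[21,26,22]
#10 0x3b→b14/s2 MISS; vc=[21,26,22,18]
#11 0x38→b14/s2 L1-HIT; vc=[21,26,22,18]
#12 0x6b→b26/s2 VC-HIT; vc=[21,14,22,18]
#13 0x3b→b14/s2 VC-HIT; vc=[21,26,22,18]
#14 0x49→b18/s2 VC-HIT; vc=[21,26,22,14]

OUTCOME = VC-HIT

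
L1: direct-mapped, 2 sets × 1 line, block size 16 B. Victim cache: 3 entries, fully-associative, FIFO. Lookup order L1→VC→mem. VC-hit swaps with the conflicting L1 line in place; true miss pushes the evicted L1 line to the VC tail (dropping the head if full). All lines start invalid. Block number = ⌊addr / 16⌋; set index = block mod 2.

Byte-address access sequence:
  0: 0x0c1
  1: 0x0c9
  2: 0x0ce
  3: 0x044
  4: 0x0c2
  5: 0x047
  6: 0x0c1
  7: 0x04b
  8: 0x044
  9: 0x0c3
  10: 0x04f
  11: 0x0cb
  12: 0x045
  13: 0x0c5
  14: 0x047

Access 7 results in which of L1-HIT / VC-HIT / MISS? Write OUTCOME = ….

OUTCOME = VC-HIT

  [0] addr=0xc1 blk=12 s=0: MISS | VC []
  [1] addr=0xc9 blk=12 s=0: L1-HIT | VC []
  [2] addr=0xce blk=12 s=0: L1-HIT | VC []
  [3] addr=0x44 blk=4 s=0: MISS | VC [12]
  [4] addr=0xc2 blk=12 s=0: VC-HIT | VC [4]
  [5] addr=0x47 blk=4 s=0: VC-HIT | VC [12]
  [6] addr=0xc1 blk=12 s=0: VC-HIT | VC [4]
  [7] addr=0x4b blk=4 s=0: VC-HIT | VC [12]
  [8] addr=0x44 blk=4 s=0: L1-HIT | VC [12]
  [9] addr=0xc3 blk=12 s=0: VC-HIT | VC [4]
  [10] addr=0x4f blk=4 s=0: VC-HIT | VC [12]
  [11] addr=0xcb blk=12 s=0: VC-HIT | VC [4]
  [12] addr=0x45 blk=4 s=0: VC-HIT | VC [12]
  [13] addr=0xc5 blk=12 s=0: VC-HIT | VC [4]
  [14] addr=0x47 blk=4 s=0: VC-HIT | VC [12]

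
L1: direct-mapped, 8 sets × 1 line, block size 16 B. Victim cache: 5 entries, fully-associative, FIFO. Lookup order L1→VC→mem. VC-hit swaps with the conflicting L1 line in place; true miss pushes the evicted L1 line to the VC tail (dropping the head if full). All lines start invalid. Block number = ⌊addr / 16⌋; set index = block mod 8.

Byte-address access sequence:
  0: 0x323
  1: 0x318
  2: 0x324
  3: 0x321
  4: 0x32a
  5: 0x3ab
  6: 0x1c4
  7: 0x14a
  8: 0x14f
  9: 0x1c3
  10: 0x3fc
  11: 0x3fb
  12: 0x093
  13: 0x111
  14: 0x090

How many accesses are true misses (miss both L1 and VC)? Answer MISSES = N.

MISSES = 8

0: 0x323 (blk 50, set 2) → MISS  vc=[]
1: 0x318 (blk 49, set 1) → MISS  vc=[]
2: 0x324 (blk 50, set 2) → L1-HIT  vc=[]
3: 0x321 (blk 50, set 2) → L1-HIT  vc=[]
4: 0x32a (blk 50, set 2) → L1-HIT  vc=[]
5: 0x3ab (blk 58, set 2) → MISS  vc=[50]
6: 0x1c4 (blk 28, set 4) → MISS  vc=[50]
7: 0x14a (blk 20, set 4) → MISS  vc=[50, 28]
8: 0x14f (blk 20, set 4) → L1-HIT  vc=[50, 28]
9: 0x1c3 (blk 28, set 4) → VC-HIT  vc=[50, 20]
10: 0x3fc (blk 63, set 7) → MISS  vc=[50, 20]
11: 0x3fb (blk 63, set 7) → L1-HIT  vc=[50, 20]
12: 0x93 (blk 9, set 1) → MISS  vc=[50, 20, 49]
13: 0x111 (blk 17, set 1) → MISS  vc=[50, 20, 49, 9]
14: 0x90 (blk 9, set 1) → VC-HIT  vc=[50, 20, 49, 17]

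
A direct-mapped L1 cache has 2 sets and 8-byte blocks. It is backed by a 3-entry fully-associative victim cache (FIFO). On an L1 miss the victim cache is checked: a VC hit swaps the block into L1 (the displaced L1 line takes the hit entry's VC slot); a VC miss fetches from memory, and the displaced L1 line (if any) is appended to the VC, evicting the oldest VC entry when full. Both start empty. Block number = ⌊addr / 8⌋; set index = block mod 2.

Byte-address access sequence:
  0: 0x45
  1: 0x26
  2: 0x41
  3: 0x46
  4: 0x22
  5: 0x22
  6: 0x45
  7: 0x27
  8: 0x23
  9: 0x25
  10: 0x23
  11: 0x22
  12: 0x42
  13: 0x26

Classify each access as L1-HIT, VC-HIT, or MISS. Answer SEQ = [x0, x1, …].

SEQ = [MISS, MISS, VC-HIT, L1-HIT, VC-HIT, L1-HIT, VC-HIT, VC-HIT, L1-HIT, L1-HIT, L1-HIT, L1-HIT, VC-HIT, VC-HIT]

0: 0x45 (blk 8, set 0) → MISS  vc=[]
1: 0x26 (blk 4, set 0) → MISS  vc=[8]
2: 0x41 (blk 8, set 0) → VC-HIT  vc=[4]
3: 0x46 (blk 8, set 0) → L1-HIT  vc=[4]
4: 0x22 (blk 4, set 0) → VC-HIT  vc=[8]
5: 0x22 (blk 4, set 0) → L1-HIT  vc=[8]
6: 0x45 (blk 8, set 0) → VC-HIT  vc=[4]
7: 0x27 (blk 4, set 0) → VC-HIT  vc=[8]
8: 0x23 (blk 4, set 0) → L1-HIT  vc=[8]
9: 0x25 (blk 4, set 0) → L1-HIT  vc=[8]
10: 0x23 (blk 4, set 0) → L1-HIT  vc=[8]
11: 0x22 (blk 4, set 0) → L1-HIT  vc=[8]
12: 0x42 (blk 8, set 0) → VC-HIT  vc=[4]
13: 0x26 (blk 4, set 0) → VC-HIT  vc=[8]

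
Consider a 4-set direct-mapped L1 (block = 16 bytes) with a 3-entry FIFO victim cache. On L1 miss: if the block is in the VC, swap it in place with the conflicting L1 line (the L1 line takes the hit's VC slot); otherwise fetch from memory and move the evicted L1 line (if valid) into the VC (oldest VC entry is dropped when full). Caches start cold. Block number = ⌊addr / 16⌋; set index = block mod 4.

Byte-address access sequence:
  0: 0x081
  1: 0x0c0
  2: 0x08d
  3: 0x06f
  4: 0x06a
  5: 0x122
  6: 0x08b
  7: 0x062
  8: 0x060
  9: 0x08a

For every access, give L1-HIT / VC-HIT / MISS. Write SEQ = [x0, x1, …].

0: 0x81 (blk 8, set 0) → MISS  vc=[]
1: 0xc0 (blk 12, set 0) → MISS  vc=[8]
2: 0x8d (blk 8, set 0) → VC-HIT  vc=[12]
3: 0x6f (blk 6, set 2) → MISS  vc=[12]
4: 0x6a (blk 6, set 2) → L1-HIT  vc=[12]
5: 0x122 (blk 18, set 2) → MISS  vc=[12, 6]
6: 0x8b (blk 8, set 0) → L1-HIT  vc=[12, 6]
7: 0x62 (blk 6, set 2) → VC-HIT  vc=[12, 18]
8: 0x60 (blk 6, set 2) → L1-HIT  vc=[12, 18]
9: 0x8a (blk 8, set 0) → L1-HIT  vc=[12, 18]

SEQ = [MISS, MISS, VC-HIT, MISS, L1-HIT, MISS, L1-HIT, VC-HIT, L1-HIT, L1-HIT]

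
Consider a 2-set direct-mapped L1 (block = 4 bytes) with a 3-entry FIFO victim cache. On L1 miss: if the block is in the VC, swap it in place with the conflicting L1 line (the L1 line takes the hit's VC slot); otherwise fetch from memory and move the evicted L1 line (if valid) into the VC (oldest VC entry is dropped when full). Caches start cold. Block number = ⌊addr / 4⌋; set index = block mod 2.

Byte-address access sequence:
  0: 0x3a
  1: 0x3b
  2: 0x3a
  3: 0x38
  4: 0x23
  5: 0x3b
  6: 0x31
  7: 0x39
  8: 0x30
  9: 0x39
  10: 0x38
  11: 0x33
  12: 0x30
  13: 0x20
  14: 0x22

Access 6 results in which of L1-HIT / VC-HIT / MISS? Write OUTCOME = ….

OUTCOME = MISS

0: 0x3a (blk 14, set 0) → MISS  vc=[]
1: 0x3b (blk 14, set 0) → L1-HIT  vc=[]
2: 0x3a (blk 14, set 0) → L1-HIT  vc=[]
3: 0x38 (blk 14, set 0) → L1-HIT  vc=[]
4: 0x23 (blk 8, set 0) → MISS  vc=[14]
5: 0x3b (blk 14, set 0) → VC-HIT  vc=[8]
6: 0x31 (blk 12, set 0) → MISS  vc=[8, 14]
7: 0x39 (blk 14, set 0) → VC-HIT  vc=[8, 12]
8: 0x30 (blk 12, set 0) → VC-HIT  vc=[8, 14]
9: 0x39 (blk 14, set 0) → VC-HIT  vc=[8, 12]
10: 0x38 (blk 14, set 0) → L1-HIT  vc=[8, 12]
11: 0x33 (blk 12, set 0) → VC-HIT  vc=[8, 14]
12: 0x30 (blk 12, set 0) → L1-HIT  vc=[8, 14]
13: 0x20 (blk 8, set 0) → VC-HIT  vc=[12, 14]
14: 0x22 (blk 8, set 0) → L1-HIT  vc=[12, 14]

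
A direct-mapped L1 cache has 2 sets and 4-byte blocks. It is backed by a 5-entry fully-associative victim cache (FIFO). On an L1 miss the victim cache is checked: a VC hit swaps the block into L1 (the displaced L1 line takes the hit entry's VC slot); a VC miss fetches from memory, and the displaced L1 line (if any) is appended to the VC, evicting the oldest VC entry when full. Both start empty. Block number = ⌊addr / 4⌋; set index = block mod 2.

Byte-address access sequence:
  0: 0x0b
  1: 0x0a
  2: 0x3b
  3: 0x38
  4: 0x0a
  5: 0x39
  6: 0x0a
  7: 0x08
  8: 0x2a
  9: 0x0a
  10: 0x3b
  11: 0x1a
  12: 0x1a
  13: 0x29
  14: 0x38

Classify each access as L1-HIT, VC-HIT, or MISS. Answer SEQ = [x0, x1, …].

SEQ = [MISS, L1-HIT, MISS, L1-HIT, VC-HIT, VC-HIT, VC-HIT, L1-HIT, MISS, VC-HIT, VC-HIT, MISS, L1-HIT, VC-HIT, VC-HIT]

#0 0xb→b2/s0 MISS; vc=[]
#1 0xa→b2/s0 L1-HIT; vc=[]
#2 0x3b→b14/s0 MISS; vc=[2]
#3 0x38→b14/s0 L1-HIT; vc=[2]
#4 0xa→b2/s0 VC-HIT; vc=[14]
#5 0x39→b14/s0 VC-HIT; vc=[2]
#6 0xa→b2/s0 VC-HIT; vc=[14]
#7 0x8→b2/s0 L1-HIT; vc=[14]
#8 0x2a→b10/s0 MISS; vc=[14,2]
#9 0xa→b2/s0 VC-HIT; vc=[14,10]
#10 0x3b→b14/s0 VC-HIT; vc=[2,10]
#11 0x1a→b6/s0 MISS; vc=[2,10,14]
#12 0x1a→b6/s0 L1-HIT; vc=[2,10,14]
#13 0x29→b10/s0 VC-HIT; vc=[2,6,14]
#14 0x38→b14/s0 VC-HIT; vc=[2,6,10]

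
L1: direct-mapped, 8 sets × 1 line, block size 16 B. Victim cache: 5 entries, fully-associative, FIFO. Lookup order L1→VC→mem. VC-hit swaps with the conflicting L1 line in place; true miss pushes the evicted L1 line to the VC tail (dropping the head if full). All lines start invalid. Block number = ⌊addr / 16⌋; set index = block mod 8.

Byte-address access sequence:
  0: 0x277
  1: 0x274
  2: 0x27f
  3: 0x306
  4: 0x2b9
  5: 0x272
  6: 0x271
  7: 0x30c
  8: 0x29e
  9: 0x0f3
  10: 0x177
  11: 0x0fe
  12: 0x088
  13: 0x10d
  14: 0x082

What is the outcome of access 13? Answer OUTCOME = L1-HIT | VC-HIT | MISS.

OUTCOME = MISS

#0 0x277→b39/s7 MISS; vc=[]
#1 0x274→b39/s7 L1-HIT; vc=[]
#2 0x27f→b39/s7 L1-HIT; vc=[]
#3 0x306→b48/s0 MISS; vc=[]
#4 0x2b9→b43/s3 MISS; vc=[]
#5 0x272→b39/s7 L1-HIT; vc=[]
#6 0x271→b39/s7 L1-HIT; vc=[]
#7 0x30c→b48/s0 L1-HIT; vc=[]
#8 0x29e→b41/s1 MISS; vc=[]
#9 0xf3→b15/s7 MISS; vc=[39]
#10 0x177→b23/s7 MISS; vc=[39,15]
#11 0xfe→b15/s7 VC-HIT; vc=[39,23]
#12 0x88→b8/s0 MISS; vc=[39,23,48]
#13 0x10d→b16/s0 MISS; vc=[39,23,48,8]
#14 0x82→b8/s0 VC-HIT; vc=[39,23,48,16]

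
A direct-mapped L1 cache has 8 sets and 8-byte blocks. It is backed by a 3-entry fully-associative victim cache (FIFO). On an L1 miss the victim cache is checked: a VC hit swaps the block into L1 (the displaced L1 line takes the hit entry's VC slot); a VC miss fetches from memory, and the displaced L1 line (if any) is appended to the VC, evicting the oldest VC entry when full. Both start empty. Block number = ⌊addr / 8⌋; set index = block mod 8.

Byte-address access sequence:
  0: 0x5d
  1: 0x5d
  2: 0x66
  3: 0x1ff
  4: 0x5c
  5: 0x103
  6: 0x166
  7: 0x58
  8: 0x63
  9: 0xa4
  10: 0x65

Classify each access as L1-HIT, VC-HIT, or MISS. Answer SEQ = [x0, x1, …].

  [0] addr=0x5d blk=11 s=3: MISS | VC []
  [1] addr=0x5d blk=11 s=3: L1-HIT | VC []
  [2] addr=0x66 blk=12 s=4: MISS | VC []
  [3] addr=0x1ff blk=63 s=7: MISS | VC []
  [4] addr=0x5c blk=11 s=3: L1-HIT | VC []
  [5] addr=0x103 blk=32 s=0: MISS | VC []
  [6] addr=0x166 blk=44 s=4: MISS | VC [12]
  [7] addr=0x58 blk=11 s=3: L1-HIT | VC [12]
  [8] addr=0x63 blk=12 s=4: VC-HIT | VC [44]
  [9] addr=0xa4 blk=20 s=4: MISS | VC [44, 12]
  [10] addr=0x65 blk=12 s=4: VC-HIT | VC [44, 20]

SEQ = [MISS, L1-HIT, MISS, MISS, L1-HIT, MISS, MISS, L1-HIT, VC-HIT, MISS, VC-HIT]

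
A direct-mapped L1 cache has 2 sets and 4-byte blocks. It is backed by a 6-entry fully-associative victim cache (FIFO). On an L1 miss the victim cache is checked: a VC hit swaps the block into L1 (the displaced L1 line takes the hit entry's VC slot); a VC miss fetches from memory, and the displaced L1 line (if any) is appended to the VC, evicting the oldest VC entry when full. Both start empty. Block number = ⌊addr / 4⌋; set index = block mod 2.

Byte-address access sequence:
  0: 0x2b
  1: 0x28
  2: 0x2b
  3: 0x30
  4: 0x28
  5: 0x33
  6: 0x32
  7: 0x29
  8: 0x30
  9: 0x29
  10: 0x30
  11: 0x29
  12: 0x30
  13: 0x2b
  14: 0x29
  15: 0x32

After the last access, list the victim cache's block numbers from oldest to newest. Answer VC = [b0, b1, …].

  [0] addr=0x2b blk=10 s=0: MISS | VC []
  [1] addr=0x28 blk=10 s=0: L1-HIT | VC []
  [2] addr=0x2b blk=10 s=0: L1-HIT | VC []
  [3] addr=0x30 blk=12 s=0: MISS | VC [10]
  [4] addr=0x28 blk=10 s=0: VC-HIT | VC [12]
  [5] addr=0x33 blk=12 s=0: VC-HIT | VC [10]
  [6] addr=0x32 blk=12 s=0: L1-HIT | VC [10]
  [7] addr=0x29 blk=10 s=0: VC-HIT | VC [12]
  [8] addr=0x30 blk=12 s=0: VC-HIT | VC [10]
  [9] addr=0x29 blk=10 s=0: VC-HIT | VC [12]
  [10] addr=0x30 blk=12 s=0: VC-HIT | VC [10]
  [11] addr=0x29 blk=10 s=0: VC-HIT | VC [12]
  [12] addr=0x30 blk=12 s=0: VC-HIT | VC [10]
  [13] addr=0x2b blk=10 s=0: VC-HIT | VC [12]
  [14] addr=0x29 blk=10 s=0: L1-HIT | VC [12]
  [15] addr=0x32 blk=12 s=0: VC-HIT | VC [10]

VC = [10]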